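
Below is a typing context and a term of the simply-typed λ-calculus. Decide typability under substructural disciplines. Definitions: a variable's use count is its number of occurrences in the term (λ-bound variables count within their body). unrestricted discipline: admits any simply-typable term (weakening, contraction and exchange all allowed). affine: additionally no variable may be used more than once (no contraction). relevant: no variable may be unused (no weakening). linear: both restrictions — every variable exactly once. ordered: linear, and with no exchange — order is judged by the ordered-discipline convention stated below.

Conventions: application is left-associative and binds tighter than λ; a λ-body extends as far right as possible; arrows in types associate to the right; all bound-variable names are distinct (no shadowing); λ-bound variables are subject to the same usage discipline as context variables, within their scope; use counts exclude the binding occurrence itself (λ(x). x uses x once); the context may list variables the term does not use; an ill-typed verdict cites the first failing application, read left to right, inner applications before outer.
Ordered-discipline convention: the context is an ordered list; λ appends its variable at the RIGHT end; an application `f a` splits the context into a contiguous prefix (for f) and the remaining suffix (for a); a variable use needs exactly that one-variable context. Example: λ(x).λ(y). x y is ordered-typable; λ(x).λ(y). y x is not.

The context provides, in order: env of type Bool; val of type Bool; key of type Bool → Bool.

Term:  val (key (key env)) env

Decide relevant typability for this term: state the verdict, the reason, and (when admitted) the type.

no — the type mismatch rejects it
use counts: env ×2; val ×1; key ×2
order of uses: val, key, key, env, env
typing: ill-typed: non-arrow in function slot: Bool
summary: ordered ✗ · linear ✗ · affine ✗ · relevant ✗ · unrestricted ✗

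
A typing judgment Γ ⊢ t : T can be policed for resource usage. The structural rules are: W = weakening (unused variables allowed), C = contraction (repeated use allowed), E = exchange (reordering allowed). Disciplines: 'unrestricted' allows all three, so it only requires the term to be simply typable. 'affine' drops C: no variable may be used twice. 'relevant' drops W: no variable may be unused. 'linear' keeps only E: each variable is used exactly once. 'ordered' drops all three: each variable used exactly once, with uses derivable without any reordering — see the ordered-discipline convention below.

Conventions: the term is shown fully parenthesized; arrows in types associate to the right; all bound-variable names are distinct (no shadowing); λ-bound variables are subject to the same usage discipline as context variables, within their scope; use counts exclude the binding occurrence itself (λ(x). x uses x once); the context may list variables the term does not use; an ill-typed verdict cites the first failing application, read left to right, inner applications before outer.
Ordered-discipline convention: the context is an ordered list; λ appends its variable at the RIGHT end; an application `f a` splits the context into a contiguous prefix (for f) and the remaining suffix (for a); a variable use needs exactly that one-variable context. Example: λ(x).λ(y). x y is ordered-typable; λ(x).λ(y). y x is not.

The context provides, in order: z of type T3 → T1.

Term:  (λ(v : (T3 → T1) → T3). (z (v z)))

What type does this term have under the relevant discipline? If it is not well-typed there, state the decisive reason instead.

term : ((T3 → T1) → T3) → T1
use counts: z: 2×, v (bound): 1×
order of uses: z, v, z
typing: the term checks, with type ((T3 → T1) → T3) → T1
across the five disciplines: ordered ✗; linear ✗; affine ✗; relevant ✓; unrestricted ✓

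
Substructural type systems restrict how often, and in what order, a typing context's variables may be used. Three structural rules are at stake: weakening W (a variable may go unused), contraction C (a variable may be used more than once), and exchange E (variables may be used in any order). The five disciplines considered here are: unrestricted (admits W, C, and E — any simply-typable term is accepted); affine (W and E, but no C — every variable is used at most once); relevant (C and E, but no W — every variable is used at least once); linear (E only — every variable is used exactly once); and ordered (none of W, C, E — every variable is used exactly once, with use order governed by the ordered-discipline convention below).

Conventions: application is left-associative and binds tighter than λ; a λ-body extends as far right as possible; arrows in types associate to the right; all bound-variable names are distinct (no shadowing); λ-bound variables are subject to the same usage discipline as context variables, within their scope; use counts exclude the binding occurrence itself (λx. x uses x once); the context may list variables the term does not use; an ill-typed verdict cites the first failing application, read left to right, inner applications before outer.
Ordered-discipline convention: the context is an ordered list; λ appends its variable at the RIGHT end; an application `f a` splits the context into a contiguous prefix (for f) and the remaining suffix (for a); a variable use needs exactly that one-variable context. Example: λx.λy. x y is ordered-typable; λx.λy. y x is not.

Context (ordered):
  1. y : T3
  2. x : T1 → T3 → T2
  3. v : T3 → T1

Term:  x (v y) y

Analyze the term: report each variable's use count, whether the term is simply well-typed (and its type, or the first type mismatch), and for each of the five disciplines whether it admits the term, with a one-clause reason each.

usage: y: 2; x: 1; v: 1
uses in reading order: x, v, y, y
typing: ✓ — T2
ordered: ✗, y ×2 used more than once (contraction)
linear: ✗, y ×2 used more than once (contraction)
affine: ✗, y ×2 used more than once (contraction)
relevant: ✓, y, x, v: all used, weakening unneeded
unrestricted: ✓, simply typable at T2; W, C, E all held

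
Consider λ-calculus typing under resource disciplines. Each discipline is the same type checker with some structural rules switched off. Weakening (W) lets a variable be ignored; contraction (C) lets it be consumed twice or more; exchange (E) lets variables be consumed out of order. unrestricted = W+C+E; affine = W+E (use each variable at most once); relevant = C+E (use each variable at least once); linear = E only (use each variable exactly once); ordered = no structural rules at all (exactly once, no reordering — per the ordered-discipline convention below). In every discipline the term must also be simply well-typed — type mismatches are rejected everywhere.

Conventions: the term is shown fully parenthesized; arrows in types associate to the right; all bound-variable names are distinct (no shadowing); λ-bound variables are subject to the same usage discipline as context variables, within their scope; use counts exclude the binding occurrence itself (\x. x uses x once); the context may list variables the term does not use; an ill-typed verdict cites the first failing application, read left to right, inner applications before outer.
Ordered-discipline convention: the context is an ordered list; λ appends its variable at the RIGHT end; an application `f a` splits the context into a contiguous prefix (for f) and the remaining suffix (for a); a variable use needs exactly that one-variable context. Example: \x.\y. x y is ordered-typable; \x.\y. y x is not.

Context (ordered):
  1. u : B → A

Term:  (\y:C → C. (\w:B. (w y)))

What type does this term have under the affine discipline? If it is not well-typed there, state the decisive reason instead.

not well-typed under affine — fails simple typing
counts: u: 0; y (λ-bound): 1; w (λ-bound): 1
uses in reading order: w, y
typing: ill-typed: non-function type B applied to an argument
summary: ordered ✗, linear ✗, affine ✗, relevant ✗, unrestricted ✗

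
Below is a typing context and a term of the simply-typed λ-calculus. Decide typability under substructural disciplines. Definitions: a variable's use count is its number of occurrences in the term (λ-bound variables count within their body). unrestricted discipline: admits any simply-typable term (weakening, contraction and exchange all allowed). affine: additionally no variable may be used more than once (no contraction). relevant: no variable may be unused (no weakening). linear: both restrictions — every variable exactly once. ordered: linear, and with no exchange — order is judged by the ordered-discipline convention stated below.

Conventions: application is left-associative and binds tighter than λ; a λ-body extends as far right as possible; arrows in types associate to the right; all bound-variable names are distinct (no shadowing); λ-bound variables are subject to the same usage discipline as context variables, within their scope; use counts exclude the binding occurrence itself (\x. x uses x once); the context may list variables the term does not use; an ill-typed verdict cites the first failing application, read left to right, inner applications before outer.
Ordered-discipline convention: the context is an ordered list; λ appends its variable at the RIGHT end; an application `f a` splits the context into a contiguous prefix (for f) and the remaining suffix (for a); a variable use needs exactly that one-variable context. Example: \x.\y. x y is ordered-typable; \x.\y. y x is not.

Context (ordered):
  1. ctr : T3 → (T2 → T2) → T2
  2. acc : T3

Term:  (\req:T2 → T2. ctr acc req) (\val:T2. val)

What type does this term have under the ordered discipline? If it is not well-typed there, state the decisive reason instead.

term : T2
variable uses: ctr ×1; acc ×1; req (λ-bound) ×1; val (λ-bound) ×1
uses in reading order: ctr, acc, req, val
typing: well-typed at T2
per-discipline verdicts: ordered ✓; linear ✓; affine ✓; relevant ✓; unrestricted ✓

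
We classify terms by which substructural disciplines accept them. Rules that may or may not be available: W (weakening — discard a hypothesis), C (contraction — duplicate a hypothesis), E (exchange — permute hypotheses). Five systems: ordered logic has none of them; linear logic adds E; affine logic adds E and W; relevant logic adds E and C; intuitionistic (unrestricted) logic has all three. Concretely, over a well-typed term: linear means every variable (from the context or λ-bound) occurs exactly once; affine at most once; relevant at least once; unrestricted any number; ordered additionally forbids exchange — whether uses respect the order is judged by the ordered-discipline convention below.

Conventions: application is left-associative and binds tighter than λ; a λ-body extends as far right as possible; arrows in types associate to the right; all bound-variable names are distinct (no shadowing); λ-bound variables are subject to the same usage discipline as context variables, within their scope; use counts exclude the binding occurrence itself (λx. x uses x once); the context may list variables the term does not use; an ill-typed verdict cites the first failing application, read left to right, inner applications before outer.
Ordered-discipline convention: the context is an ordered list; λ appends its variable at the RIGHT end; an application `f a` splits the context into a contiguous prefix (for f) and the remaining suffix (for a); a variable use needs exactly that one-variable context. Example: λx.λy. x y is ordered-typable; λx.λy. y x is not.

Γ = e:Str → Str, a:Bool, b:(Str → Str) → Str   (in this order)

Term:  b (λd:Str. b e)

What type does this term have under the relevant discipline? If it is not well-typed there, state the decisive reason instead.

not well-typed under relevant — unused: a, d — weakening required
variable uses: e=1; a=0; b=2; d [bound]=0
left-to-right use order: b, b, e
typing: the term checks, with type Str
all disciplines: ordered ✗; linear ✗; affine ✗; relevant ✗; unrestricted ✓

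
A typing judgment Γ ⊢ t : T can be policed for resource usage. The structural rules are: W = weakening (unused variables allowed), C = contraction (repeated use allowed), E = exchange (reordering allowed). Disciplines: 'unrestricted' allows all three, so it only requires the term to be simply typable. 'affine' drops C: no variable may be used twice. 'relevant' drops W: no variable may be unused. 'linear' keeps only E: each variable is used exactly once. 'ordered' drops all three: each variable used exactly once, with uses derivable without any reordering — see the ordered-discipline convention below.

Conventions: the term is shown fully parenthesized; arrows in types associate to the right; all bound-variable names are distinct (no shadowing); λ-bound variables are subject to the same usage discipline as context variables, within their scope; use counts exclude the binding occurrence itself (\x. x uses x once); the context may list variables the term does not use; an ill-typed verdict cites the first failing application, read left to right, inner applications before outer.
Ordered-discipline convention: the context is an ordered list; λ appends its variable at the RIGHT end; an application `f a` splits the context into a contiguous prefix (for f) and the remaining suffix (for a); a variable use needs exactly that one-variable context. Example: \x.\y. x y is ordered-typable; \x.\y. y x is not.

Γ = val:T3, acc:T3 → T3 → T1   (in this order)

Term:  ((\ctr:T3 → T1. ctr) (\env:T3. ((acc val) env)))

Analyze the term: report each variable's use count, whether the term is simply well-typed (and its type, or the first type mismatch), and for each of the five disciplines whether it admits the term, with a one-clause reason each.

use counts: val=1, acc=1, ctr (bound)=1, env (bound)=1
left-to-right use order: ctr, acc, val, env
typing: well-typed — term : T3 → T1
ordered ✗ (no ordered split (uses run ctr, acc, val, env))
linear ✓ (single use per variable (val, acc, ctr, env))
affine ✓ (val, acc, ctr, env: no repeats, contraction unneeded)
relevant ✓ (none of val, acc, ctr, env goes unused)
unrestricted ✓ (type-checks (T3 → T1) and nothing is barred)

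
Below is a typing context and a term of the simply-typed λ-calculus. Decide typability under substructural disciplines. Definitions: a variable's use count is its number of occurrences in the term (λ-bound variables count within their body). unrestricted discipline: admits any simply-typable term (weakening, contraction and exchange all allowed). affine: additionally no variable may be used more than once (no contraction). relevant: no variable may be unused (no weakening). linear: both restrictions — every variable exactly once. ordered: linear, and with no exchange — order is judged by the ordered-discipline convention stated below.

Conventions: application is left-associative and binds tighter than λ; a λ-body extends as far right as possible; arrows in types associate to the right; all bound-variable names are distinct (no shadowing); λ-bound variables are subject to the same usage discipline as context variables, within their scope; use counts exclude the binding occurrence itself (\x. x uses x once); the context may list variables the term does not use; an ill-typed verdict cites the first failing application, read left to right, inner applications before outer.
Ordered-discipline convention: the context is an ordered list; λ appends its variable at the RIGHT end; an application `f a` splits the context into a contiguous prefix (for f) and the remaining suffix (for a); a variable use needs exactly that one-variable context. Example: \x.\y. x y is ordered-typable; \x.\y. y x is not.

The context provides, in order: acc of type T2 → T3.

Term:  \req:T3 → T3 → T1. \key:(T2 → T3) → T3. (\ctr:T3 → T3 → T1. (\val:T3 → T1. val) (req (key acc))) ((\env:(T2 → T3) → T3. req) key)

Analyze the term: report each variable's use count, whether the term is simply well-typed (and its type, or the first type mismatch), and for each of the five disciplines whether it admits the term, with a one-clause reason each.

usage: acc: 1, req (λ-bound): 2, key (λ-bound): 2, ctr (λ-bound): 0, val (λ-bound): 1, env (λ-bound): 0
order of uses: val, req, key, acc, req, key
typing: the term checks, with type (T3 → T3 → T1) → ((T2 → T3) → T3) → T3 → T1
ordered ✗ (needs contraction — req ×2, key ×2; ctr, env left unused)
linear ✗ (needs contraction — req ×2, key ×2; ctr, env left unused)
affine ✗ (needs contraction — req ×2, key ×2)
relevant ✗ (ctr, env left unused)
unrestricted ✓ (well-typed at (T3 → T3 → T1) → ((T2 → T3) → T3) → T3 → T1; no restrictions here)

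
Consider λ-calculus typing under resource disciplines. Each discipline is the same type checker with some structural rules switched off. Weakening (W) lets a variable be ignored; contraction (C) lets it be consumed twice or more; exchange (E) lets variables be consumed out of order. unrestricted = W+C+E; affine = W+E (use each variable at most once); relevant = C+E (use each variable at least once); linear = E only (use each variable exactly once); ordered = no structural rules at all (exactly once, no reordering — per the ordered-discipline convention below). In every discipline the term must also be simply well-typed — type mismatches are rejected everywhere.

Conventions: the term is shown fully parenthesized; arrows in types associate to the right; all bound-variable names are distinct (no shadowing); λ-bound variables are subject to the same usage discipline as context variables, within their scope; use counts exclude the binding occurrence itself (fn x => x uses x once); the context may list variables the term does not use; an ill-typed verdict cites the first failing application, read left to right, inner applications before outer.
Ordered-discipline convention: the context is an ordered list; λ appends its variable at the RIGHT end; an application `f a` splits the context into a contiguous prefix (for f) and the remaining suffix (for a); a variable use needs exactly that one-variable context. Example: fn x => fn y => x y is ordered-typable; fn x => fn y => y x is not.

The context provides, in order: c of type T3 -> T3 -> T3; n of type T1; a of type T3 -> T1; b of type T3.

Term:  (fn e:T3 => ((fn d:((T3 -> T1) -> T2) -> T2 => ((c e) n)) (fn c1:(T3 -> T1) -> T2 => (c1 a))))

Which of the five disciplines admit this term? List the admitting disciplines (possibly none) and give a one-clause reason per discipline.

admitted by: none
variable uses: c ×1, n ×1, a ×1, b ×0, e (λ-bound) ×1, d (λ-bound) ×0, c1 (λ-bound) ×1
use order (left to right): c, e, n, c1, a
typing: ill-typed: a function awaiting T3 gets T1
ordered ✗ (not simply typable)
linear ✗ (fails simple typing)
affine ✗ (a type mismatch blocks all five)
relevant ✗ (the type mismatch rejects it)
unrestricted ✗ (not simply typable)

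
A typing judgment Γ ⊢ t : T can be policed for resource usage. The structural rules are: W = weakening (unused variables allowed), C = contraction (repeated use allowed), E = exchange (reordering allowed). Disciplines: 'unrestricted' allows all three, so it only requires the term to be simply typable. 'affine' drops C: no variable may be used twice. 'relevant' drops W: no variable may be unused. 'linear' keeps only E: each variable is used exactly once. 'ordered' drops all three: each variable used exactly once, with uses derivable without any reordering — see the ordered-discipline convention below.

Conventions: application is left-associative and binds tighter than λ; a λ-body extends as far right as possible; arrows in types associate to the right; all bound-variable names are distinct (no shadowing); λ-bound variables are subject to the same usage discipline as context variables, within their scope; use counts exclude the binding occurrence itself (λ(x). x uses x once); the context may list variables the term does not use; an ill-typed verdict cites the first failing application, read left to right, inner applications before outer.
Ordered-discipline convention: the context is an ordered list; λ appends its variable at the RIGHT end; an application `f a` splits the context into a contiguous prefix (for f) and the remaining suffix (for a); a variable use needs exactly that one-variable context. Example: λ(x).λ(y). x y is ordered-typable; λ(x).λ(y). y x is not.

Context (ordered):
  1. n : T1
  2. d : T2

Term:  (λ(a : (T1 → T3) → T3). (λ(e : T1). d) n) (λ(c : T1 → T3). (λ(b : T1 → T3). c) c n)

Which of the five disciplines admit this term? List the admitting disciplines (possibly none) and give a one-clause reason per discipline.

admitting disciplines: unrestricted
use counts: n ×2; d ×1; a [bound] ×0; e [bound] ×0; c [bound] ×2; b [bound] ×0
order of uses: d, n, c, c, n
typing: well-typed at T2
ordered: ✗, needs contraction — n ×2, c ×2; a, e, b left unused
linear: ✗, needs contraction — n ×2, c ×2; a, e, b left unused
affine: ✗, needs contraction — n ×2, c ×2
relevant: ✗, a, e, b left unused
unrestricted: ✓, well-typed at T2; no restrictions here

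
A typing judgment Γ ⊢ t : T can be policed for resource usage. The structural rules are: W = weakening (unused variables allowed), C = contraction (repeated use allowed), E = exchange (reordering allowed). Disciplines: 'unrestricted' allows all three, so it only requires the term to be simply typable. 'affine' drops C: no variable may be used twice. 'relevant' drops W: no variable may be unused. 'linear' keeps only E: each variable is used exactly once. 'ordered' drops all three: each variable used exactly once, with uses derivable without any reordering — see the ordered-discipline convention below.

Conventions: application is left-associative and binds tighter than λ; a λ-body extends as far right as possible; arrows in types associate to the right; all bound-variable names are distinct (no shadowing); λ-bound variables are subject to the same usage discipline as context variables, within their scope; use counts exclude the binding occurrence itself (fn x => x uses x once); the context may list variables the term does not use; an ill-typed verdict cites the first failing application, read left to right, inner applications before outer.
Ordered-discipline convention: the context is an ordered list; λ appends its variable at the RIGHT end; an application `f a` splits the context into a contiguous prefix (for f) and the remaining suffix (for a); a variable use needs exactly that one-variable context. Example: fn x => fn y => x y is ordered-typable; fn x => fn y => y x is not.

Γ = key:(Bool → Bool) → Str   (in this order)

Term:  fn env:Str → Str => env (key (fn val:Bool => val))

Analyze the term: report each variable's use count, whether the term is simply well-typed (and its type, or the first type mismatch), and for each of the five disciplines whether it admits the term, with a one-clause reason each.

variable uses: key: 1, env (λ-bound): 1, val (λ-bound): 1
uses in reading order: env, key, val
typing: ✓ — (Str → Str) → Str
ordered: ✗, no contiguous prefix/suffix split fits env, key, val
linear: ✓, key, env, val: one use apiece
affine: ✓, none of key, env, val used more than once
relevant: ✓, key, env, val: all used, weakening unneeded
unrestricted: ✓, type-checks ((Str → Str) → Str) and nothing is barred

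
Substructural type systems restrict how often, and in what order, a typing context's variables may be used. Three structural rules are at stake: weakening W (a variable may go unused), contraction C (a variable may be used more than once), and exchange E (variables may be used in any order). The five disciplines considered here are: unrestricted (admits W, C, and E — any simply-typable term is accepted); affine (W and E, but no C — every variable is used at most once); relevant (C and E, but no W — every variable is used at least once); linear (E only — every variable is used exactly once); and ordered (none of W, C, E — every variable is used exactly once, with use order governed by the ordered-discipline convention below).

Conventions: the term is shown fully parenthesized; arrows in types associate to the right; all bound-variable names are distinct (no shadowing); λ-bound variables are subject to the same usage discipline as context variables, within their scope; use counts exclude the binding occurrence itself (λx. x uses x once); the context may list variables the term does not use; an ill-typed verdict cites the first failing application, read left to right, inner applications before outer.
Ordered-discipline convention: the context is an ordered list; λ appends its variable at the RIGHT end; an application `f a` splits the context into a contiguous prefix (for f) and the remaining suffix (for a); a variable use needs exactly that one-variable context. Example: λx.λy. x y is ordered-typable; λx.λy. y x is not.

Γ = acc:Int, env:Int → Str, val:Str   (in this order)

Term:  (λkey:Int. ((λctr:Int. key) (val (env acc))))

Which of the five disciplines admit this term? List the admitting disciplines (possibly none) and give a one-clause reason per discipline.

admitted by: none
use counts: acc: 1; env: 1; val: 1; key [bound]: 1; ctr [bound]: 0
uses in reading order: key, val, env, acc
typing: ill-typed: non-arrow in function slot: Str
ordered ✗ (a type mismatch blocks all five)
linear ✗ (the type mismatch rejects it)
affine ✗ (not simply typable)
relevant ✗ (fails simple typing)
unrestricted ✗ (a type mismatch blocks all five)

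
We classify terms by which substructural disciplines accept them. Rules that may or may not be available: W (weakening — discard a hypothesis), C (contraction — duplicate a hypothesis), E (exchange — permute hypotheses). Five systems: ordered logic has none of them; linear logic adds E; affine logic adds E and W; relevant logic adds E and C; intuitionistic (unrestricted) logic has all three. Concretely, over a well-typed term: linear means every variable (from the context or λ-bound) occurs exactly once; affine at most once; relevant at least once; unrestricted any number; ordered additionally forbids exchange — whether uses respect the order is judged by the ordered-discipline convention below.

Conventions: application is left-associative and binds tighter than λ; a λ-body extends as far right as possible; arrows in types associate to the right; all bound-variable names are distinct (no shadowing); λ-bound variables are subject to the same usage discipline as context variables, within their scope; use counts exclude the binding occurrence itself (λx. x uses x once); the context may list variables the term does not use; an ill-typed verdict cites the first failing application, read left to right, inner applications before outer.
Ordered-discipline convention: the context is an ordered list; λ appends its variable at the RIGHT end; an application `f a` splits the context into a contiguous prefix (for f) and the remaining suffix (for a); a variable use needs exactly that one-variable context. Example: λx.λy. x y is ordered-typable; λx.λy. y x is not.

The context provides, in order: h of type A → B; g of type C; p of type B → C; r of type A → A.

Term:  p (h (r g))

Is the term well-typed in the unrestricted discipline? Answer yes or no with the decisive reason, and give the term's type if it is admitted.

no — a type mismatch blocks all five
usage: h=1; g=1; p=1; r=1
order of uses: p, h, r, g
typing: ill-typed: an argument C mismatches the expected A
all disciplines: ordered ✗, linear ✗, affine ✗, relevant ✗, unrestricted ✗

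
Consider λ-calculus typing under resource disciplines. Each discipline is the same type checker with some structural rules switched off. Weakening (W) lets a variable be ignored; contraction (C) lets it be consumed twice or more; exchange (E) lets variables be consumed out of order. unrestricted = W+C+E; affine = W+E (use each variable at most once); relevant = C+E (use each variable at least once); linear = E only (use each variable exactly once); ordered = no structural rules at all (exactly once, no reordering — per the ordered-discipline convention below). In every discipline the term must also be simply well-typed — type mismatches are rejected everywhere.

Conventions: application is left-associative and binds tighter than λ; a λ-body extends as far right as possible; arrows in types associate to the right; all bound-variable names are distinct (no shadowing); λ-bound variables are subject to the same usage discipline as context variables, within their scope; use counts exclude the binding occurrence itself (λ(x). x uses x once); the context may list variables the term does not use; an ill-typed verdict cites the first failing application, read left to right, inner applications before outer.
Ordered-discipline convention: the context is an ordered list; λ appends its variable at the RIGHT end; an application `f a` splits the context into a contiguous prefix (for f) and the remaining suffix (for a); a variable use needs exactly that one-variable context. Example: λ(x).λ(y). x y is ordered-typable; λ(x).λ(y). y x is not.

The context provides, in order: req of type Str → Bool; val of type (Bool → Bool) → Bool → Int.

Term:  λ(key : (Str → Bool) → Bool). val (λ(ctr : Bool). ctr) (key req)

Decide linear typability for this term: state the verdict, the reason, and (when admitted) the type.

yes — single use per variable (req, val, key, ctr); term : ((Str → Bool) → Bool) → Int
counts: req=1; val=1; key (λ-bound)=1; ctr (λ-bound)=1
order of uses: val, ctr, key, req
typing: well-typed — term : ((Str → Bool) → Bool) → Int
across the five disciplines: ordered ✗, linear ✓, affine ✓, relevant ✓, unrestricted ✓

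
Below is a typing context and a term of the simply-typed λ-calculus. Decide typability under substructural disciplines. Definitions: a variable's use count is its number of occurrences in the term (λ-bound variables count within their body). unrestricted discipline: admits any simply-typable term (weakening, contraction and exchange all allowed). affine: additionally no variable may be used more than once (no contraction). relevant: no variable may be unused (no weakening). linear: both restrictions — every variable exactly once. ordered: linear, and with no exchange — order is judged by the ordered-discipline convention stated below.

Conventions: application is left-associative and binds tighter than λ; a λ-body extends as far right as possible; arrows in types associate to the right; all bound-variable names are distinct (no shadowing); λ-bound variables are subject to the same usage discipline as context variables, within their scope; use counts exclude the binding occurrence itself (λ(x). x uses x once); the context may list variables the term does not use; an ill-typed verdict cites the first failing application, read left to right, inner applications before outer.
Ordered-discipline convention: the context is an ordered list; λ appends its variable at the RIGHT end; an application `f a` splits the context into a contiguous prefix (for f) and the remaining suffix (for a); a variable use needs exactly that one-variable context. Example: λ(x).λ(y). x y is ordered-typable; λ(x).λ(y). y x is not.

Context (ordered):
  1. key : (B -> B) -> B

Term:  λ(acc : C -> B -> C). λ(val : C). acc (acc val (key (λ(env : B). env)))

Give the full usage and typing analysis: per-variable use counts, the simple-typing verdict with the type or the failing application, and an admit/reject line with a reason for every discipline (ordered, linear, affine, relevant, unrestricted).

counts: key ×1; acc (λ-bound) ×2; val (λ-bound) ×1; env (λ-bound) ×1
left-to-right use order: acc, acc, val, key, env
typing: well-typed — term : (C -> B -> C) -> C -> B -> C
ordered: ✗ — repeated use of acc ×2
linear: ✗ — repeated use of acc ×2
affine: ✗ — repeated use of acc ×2
relevant: ✓ — at least one use each (key, acc, val, env)
unrestricted: ✓ — typability at (C -> B -> C) -> C -> B -> C is all that's needed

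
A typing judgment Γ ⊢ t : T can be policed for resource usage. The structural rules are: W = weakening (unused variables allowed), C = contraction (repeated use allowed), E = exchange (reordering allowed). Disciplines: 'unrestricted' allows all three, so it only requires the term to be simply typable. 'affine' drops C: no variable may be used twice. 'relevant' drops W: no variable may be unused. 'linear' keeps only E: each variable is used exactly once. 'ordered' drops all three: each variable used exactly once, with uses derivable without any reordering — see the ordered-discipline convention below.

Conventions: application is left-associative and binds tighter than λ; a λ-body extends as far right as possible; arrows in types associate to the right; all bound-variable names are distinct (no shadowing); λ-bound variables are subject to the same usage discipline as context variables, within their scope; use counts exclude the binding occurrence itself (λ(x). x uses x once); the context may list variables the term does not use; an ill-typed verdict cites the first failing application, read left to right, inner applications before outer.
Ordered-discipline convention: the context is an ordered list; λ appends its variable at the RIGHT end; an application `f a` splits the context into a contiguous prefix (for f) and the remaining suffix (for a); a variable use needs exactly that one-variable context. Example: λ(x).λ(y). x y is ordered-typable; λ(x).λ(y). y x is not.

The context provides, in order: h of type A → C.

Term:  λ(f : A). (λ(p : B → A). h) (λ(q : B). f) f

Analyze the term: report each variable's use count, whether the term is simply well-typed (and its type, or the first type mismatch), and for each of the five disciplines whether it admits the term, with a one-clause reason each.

usage: h: 1×; f [bound]: 2×; p [bound]: 0×; q [bound]: 0×
uses in reading order: h, f, f
typing: the term checks, with type A → C
ordered: ✗ — needs contraction — f ×2; p, q left unused
linear: ✗ — needs contraction — f ×2; p, q left unused
affine: ✗ — needs contraction — f ×2
relevant: ✗ — p, q left unused
unrestricted: ✓ — well-typed at A → C; no restrictions here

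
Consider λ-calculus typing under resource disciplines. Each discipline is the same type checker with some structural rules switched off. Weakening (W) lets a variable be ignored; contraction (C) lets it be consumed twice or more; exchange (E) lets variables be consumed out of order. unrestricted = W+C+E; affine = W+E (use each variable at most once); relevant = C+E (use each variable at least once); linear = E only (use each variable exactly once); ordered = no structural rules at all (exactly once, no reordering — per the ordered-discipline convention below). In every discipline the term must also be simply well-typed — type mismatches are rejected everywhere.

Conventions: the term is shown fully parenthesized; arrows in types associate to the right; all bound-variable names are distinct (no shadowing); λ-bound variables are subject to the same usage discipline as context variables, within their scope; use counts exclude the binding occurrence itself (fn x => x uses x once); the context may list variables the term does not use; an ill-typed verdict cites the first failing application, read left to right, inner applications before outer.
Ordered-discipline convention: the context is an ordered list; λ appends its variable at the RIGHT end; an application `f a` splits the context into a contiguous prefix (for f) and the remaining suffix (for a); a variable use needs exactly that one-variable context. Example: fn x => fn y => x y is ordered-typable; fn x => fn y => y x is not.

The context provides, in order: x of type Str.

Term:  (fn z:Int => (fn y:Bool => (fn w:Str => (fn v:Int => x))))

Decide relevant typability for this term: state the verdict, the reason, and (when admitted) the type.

no — z, y, w, v left unused
variable uses: x: 1, z [bound]: 0, y [bound]: 0, w [bound]: 0, v [bound]: 0
uses in reading order: x
typing: ✓ — Int -> Bool -> Str -> Int -> Str
all disciplines: ordered ✗; linear ✗; affine ✓; relevant ✗; unrestricted ✓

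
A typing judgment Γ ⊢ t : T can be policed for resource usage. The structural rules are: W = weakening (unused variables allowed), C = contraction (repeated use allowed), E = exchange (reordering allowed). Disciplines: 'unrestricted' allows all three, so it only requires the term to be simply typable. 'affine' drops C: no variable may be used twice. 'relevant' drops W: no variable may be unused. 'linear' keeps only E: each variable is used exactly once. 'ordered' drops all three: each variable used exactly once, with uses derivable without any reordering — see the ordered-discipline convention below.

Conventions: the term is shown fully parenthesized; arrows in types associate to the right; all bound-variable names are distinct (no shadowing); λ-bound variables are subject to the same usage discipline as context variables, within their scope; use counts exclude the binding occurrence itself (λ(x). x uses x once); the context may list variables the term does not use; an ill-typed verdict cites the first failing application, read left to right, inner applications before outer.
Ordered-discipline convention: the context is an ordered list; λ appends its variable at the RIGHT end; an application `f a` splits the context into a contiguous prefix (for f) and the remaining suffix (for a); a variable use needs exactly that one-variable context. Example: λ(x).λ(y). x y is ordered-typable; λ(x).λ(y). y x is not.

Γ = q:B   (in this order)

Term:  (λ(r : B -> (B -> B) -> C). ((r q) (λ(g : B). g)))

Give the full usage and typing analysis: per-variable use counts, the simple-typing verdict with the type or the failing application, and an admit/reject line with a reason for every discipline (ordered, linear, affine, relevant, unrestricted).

use counts: q: 1; r (bound): 1; g (bound): 1
order of uses: r, q, g
typing: ✓ — (B -> (B -> B) -> C) -> C
ordered ✗ (no contiguous prefix/suffix split fits r, q, g)
linear ✓ (q, r, g: one use apiece)
affine ✓ (none of q, r, g used more than once)
relevant ✓ (every one of q, r, g appears)
unrestricted ✓ (simply typable at (B -> (B -> B) -> C) -> C; W, C, E all held)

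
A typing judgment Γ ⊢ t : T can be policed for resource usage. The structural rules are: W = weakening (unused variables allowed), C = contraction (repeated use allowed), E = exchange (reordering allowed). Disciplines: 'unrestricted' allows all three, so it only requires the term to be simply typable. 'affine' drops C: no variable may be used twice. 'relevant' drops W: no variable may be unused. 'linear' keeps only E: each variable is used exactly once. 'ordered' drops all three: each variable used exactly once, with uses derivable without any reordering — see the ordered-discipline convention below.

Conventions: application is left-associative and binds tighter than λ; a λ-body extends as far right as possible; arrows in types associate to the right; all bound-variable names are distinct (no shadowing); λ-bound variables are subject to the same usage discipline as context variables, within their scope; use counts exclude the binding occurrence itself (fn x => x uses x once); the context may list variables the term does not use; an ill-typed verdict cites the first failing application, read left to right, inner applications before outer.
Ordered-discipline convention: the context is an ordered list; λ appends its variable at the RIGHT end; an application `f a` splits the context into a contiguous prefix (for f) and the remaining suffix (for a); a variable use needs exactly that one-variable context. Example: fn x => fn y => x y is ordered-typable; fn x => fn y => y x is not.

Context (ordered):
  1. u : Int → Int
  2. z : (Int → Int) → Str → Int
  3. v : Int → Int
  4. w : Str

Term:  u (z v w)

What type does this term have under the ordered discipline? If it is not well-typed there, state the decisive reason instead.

term : Int
usage: u=1, z=1, v=1, w=1
use order (left to right): u, z, v, w
typing: well-typed — term : Int
across the five disciplines: ordered ✓; linear ✓; affine ✓; relevant ✓; unrestricted ✓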